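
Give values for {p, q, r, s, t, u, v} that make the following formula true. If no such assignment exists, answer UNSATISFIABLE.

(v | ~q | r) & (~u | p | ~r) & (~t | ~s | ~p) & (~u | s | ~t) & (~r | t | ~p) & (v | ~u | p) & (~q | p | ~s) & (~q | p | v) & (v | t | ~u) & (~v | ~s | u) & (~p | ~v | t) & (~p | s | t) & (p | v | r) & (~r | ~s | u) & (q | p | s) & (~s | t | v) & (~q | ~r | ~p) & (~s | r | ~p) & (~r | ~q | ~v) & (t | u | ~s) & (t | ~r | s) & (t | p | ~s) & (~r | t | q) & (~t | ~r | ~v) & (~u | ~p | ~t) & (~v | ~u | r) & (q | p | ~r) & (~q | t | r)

p: 1, q: 0, r: 0, s: 0, t: 1, u: 0, v: 0

Suppose v = 0.
Suppose q = 0.
Suppose u = 0.
Suppose p = 1.
Suppose t = 1.
The clause (~s) is unit, so s = 0.
No clause remains; r is free.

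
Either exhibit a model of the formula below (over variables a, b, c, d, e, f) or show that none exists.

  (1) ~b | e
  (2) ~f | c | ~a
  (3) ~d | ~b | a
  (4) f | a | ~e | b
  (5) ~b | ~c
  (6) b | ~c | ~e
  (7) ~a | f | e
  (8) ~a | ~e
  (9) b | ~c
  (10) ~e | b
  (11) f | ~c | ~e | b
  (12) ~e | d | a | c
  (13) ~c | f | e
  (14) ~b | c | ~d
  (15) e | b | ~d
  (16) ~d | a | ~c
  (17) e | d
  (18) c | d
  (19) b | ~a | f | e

Branch on b: set b = 0.
The clause (~c) is unit, so c = 0.
The clause (~e) is unit, so e = 0.
The clause (~d) is unit, so d = 0.
That conflicts with the unit clause (d).
So b must be the other value — set b = 1.
The clause (e) is unit, so e = 1.
The clause (~c) is unit, so c = 0.
The clause (~a) is unit, so a = 0.
The clause (~d) is unit, so d = 0.
That conflicts with the unit clause (d).
Either choice for b ends in contradiction.

UNSATISFIABLE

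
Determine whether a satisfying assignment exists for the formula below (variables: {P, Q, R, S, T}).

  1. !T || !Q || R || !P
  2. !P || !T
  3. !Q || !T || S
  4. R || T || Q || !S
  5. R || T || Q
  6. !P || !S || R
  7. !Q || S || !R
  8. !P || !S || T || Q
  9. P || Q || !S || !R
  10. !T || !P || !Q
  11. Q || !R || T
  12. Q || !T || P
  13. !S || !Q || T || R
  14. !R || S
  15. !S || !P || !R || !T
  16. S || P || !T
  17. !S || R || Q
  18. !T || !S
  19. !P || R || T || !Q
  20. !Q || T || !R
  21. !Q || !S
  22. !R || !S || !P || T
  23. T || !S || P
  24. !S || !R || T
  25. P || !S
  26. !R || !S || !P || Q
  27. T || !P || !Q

Branch on P: set P = false.
Unit clause (!S) forces S = false.
Unit clause (!R) forces R = false.
Unit clause (!T) forces T = false.
Unit clause (Q) forces Q = true.
Every clause now holds.
A satisfying assignment: P=false; Q=true; R=false; S=false; T=false.

Satisfiable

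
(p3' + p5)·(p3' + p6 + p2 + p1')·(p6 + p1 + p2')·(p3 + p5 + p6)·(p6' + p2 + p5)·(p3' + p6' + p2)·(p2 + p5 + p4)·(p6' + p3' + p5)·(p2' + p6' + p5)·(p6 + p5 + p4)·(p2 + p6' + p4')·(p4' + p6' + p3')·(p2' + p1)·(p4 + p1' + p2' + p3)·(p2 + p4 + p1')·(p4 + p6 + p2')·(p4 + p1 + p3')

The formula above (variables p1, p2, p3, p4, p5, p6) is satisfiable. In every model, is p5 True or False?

Suppose p5 = 0.
Unit clause (p3') forces p3 = 0.
Unit clause (p6) forces p6 = 1.
Unit clause (p2) forces p2 = 1.
But (p2') is also a unit clause — contradiction.
So every satisfying assignment has p5 = True.

True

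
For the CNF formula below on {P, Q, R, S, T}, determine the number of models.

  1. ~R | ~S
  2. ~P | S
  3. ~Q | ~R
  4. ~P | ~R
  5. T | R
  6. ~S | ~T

There are 2^5 = 32 truth assignments over (P, Q, R, S, T).
Split on P. With P = 1, the clauses containing P are satisfied and ~P drops from the rest; 0 of the 2^4 = 16 assignments to the other variables satisfy what remains.
With P = 0, by the same count on the reduced clause set, 4 assignments work.
(One model: P=F, Q=F, R=F, S=F, T=T.)
Total: 0 + 4 = 4.

4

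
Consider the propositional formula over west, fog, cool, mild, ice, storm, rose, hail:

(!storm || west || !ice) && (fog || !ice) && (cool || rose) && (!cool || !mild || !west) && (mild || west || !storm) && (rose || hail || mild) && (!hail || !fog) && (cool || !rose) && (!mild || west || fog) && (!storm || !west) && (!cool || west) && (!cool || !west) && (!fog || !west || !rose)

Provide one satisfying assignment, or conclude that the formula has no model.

UNSATISFIABLE

Branch on fog: set fog = true.
From the singleton clause (!hail), hail = false.
Branch on cool: set cool = true.
From the singleton clause (west), west = true.
Now (!west) is unsatisfied and unit — conflict.
Backtrack on cool: now try cool = false.
From the singleton clause (rose), rose = true.
Now (!rose) is unsatisfied and unit — conflict.
Neither cool = true nor cool = false works.
Backtrack on fog: now try fog = false.
From the singleton clause (!ice), ice = false.
Branch on cool: set cool = true.
From the singleton clause (west), west = true.
Now (!west) is unsatisfied and unit — conflict.
Backtrack on cool: now try cool = false.
From the singleton clause (rose), rose = true.
Now (!rose) is unsatisfied and unit — conflict.
Neither cool = true nor cool = false works.
Neither fog = true nor fog = false works.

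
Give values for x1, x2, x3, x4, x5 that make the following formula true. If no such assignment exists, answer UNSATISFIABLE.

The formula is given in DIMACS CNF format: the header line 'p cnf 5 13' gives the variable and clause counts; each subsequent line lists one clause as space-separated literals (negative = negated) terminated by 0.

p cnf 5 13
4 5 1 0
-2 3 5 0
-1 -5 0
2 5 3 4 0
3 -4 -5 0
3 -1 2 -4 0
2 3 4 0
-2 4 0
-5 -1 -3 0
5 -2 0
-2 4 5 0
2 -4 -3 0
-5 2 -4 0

x1 ↦ False,  x2 ↦ False,  x3 ↦ True,  x4 ↦ False,  x5 ↦ True

Suppose x1 = False.
Suppose x4 = False.
From the singleton clause (x5), x5 = True.
From the singleton clause (¬x2), x2 = False.
From the singleton clause (x3), x3 = True.
Every clause now holds.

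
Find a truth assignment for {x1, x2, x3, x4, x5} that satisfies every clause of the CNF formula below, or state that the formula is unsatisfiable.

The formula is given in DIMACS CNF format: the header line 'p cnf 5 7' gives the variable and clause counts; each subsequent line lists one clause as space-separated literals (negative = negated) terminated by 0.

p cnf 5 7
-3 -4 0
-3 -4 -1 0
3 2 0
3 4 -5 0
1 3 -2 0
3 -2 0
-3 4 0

Branch on x3: set x3 = False.
Unit clause (x2) forces x2 = True.
That conflicts with the unit clause (¬x2).
So x3 must be the other value — set x3 = True.
Unit clause (¬x4) forces x4 = False.
That conflicts with the unit clause (x4).
Either choice for x3 ends in contradiction.

UNSATISFIABLE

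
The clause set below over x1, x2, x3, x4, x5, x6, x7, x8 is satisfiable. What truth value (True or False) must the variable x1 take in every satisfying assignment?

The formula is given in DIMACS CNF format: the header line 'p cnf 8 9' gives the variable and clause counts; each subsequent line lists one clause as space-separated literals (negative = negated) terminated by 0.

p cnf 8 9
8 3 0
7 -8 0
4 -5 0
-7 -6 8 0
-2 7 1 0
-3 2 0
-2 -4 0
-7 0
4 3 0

True

Suppose x1 = False.
From the singleton clause (¬x7), x7 = False.
From the singleton clause (¬x8), x8 = False.
From the singleton clause (x3), x3 = True.
From the singleton clause (¬x2), x2 = False.
Now (x2) is unsatisfied and unit — conflict.
So every satisfying assignment has x1 = True.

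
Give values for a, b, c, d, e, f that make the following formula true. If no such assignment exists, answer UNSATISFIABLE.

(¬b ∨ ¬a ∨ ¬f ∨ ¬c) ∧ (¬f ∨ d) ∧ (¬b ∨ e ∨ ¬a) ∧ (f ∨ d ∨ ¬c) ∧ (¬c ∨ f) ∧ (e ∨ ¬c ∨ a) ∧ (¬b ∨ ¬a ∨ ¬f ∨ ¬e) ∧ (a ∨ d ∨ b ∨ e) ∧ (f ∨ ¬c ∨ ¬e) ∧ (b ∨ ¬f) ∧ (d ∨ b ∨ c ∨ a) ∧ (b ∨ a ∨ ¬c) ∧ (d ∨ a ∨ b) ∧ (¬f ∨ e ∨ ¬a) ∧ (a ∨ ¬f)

a: True, b: False, c: False, d: True, e: True, f: False

Suppose f = False.
The clause (¬c) is unit, so c = False.
Suppose b = False.
Suppose d = True.
No clause remains; a, e are free.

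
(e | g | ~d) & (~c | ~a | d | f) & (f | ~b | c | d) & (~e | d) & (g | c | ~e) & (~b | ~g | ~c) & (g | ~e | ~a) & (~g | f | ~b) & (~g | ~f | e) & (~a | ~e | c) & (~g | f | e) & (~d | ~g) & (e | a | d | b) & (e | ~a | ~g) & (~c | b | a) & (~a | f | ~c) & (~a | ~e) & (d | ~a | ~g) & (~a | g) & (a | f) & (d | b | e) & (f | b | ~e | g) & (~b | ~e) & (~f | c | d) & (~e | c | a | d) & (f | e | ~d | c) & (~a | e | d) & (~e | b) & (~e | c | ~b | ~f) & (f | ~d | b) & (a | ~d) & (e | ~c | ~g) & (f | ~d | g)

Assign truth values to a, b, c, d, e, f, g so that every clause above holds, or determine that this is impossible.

Try e = 0.
Try g = 0.
The clause (~d) is unit, so d = 0.
The clause (~a) is unit, so a = 0.
The clause (b) is unit, so b = 1.
The clause (f) is unit, so f = 1.
The clause (c) is unit, so c = 1.
All clauses are satisfied.

a: 0, b: 1, c: 1, d: 0, e: 0, f: 1, g: 0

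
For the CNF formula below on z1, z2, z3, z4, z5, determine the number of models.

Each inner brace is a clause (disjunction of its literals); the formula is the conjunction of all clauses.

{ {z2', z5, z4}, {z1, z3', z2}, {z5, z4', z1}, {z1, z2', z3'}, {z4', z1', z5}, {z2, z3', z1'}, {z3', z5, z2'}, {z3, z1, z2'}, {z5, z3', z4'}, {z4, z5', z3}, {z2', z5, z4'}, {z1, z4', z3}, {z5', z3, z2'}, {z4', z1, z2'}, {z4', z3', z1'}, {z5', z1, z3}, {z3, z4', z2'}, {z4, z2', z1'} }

There are 2^5 = 32 truth assignments over (z1, z2, z3, z4, z5).
Split on z4. With z4 = 1, the clauses containing z4 are satisfied and z4' drops from the rest; 1 of the 2^4 = 16 assignments to the other variables satisfy what remains.
With z4 = 0, by the same count on the reduced clause set, 2 assignments work.
(One model: z1=F, z2=F, z3=F, z4=F, z5=F.)
Total: 1 + 2 = 3.

3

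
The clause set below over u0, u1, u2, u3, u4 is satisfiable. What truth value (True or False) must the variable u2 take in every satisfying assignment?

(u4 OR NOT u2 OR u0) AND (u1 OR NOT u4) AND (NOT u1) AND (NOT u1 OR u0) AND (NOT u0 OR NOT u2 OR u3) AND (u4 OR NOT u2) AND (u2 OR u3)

False

Suppose u2 = true.
(NOT u1) alone gives u1 = false.
(NOT u4) alone gives u4 = false.
That conflicts with the unit clause (u4).
So every satisfying assignment has u2 = False.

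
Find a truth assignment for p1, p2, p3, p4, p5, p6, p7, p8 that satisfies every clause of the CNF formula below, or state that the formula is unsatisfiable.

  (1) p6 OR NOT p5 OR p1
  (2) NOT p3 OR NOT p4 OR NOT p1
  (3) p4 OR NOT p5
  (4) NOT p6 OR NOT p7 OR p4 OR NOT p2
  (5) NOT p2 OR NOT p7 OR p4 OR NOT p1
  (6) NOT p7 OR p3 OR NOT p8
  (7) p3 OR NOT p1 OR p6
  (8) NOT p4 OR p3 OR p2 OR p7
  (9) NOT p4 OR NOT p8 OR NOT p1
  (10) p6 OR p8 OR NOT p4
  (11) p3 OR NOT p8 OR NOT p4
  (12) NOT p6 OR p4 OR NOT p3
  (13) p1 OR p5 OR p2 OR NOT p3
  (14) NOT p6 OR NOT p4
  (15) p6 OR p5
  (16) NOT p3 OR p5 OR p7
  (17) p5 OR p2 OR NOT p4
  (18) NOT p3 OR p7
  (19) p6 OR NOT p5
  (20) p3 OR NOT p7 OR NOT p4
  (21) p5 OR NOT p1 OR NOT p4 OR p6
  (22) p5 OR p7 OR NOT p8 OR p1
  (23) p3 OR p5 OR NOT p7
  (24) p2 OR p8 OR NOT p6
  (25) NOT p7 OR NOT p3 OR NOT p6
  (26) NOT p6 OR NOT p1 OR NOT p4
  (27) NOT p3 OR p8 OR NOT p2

p1=true,  p2=true,  p3=false,  p4=false,  p5=false,  p6=true,  p7=false,  p8=false

Suppose p4 = false.
From the singleton clause (NOT p5), p5 = false.
From the singleton clause (p6), p6 = true.
From the singleton clause (NOT p3), p3 = false.
From the singleton clause (NOT p7), p7 = false.
Suppose p8 = false.
From the singleton clause (p2), p2 = true.
All clauses hold; p1 can take either value.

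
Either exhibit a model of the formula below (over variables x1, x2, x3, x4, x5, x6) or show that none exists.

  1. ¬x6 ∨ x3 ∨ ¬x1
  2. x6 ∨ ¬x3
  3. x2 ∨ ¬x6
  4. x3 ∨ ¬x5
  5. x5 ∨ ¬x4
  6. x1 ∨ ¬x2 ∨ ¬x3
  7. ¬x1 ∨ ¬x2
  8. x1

x1: True, x2: False, x3: False, x4: False, x5: False, x6: False

The clause (x1) is unit, so x1 = True.
The clause (¬x2) is unit, so x2 = False.
The clause (¬x6) is unit, so x6 = False.
The clause (¬x3) is unit, so x3 = False.
The clause (¬x5) is unit, so x5 = False.
The clause (¬x4) is unit, so x4 = False.
Every clause now holds.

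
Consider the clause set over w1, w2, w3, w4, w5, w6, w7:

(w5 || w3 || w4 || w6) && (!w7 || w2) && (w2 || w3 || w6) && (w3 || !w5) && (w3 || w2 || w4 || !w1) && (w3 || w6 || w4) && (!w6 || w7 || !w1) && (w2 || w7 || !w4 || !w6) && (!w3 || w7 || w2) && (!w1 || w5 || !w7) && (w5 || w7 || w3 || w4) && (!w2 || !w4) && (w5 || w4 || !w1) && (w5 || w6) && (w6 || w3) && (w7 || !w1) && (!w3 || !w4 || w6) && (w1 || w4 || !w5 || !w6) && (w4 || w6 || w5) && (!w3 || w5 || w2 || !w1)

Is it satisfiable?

Suppose w7 = true.
(w2) alone gives w2 = true.
(!w4) alone gives w4 = false.
Suppose w3 = true.
Suppose w1 = true.
(w5) alone gives w5 = true.
Every clause is now satisfied; w6 is unconstrained.
A satisfying assignment: w1 ↦ true, w2 ↦ true, w3 ↦ true, w4 ↦ false, w5 ↦ true, w6 ↦ true, w7 ↦ true.

Satisfiable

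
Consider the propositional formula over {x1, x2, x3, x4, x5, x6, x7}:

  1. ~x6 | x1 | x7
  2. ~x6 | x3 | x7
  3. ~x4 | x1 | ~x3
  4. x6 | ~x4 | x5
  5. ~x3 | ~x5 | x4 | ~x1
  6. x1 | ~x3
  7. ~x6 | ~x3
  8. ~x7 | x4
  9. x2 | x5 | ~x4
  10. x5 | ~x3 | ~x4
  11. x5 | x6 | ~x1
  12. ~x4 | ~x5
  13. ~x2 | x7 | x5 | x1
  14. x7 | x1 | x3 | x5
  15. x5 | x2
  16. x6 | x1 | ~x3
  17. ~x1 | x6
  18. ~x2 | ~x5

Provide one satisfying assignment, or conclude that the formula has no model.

x1: 0,  x2: 0,  x3: 0,  x4: 0,  x5: 1,  x6: 0,  x7: 0

Branch on x1: set x1 = 0.
The clause (~x3) is unit, so x3 = 0.
Branch on x6: set x6 = 0.
Branch on x4: set x4 = 0.
The clause (~x7) is unit, so x7 = 0.
The clause (x5) is unit, so x5 = 1.
The clause (~x2) is unit, so x2 = 0.
Every clause now holds.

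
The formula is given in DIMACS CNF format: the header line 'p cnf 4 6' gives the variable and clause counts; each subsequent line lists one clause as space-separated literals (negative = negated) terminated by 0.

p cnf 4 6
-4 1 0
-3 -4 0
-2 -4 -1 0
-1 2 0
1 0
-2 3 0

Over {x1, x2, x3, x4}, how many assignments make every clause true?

There are 2^4 = 16 truth assignments over (x1, x2, x3, x4).
Check each against the 6 clauses (columns in the order x1, x2, x3, x4):
  F F F F  ✗ fails (x1)
  F F F T  ✗ fails (¬x4 ∨ x1)
  F F T F  ✗ fails (x1)
  F F T T  ✗ fails (¬x4 ∨ x1)
  F T F F  ✗ fails (x1)
  F T F T  ✗ fails (¬x4 ∨ x1)
  F T T F  ✗ fails (x1)
  F T T T  ✗ fails (¬x4 ∨ x1)
  T F F F  ✗ fails (¬x1 ∨ x2)
  T F F T  ✗ fails (¬x1 ∨ x2)
  T F T F  ✗ fails (¬x1 ∨ x2)
  T F T T  ✗ fails (¬x3 ∨ ¬x4)
  T T F F  ✗ fails (¬x2 ∨ x3)
  T T F T  ✗ fails (¬x2 ∨ ¬x4 ∨ ¬x1)
  T T T F  ✓ satisfies all
  T T T T  ✗ fails (¬x3 ∨ ¬x4)
1 of the 16 rows is a model.

1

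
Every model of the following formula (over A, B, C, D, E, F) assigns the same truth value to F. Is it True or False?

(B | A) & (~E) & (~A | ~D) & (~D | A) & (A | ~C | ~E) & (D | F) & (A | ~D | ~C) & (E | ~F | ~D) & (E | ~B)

True

Suppose F = 0.
The clause (~E) is unit, so E = 0.
The clause (D) is unit, so D = 1.
The clause (~A) is unit, so A = 0.
Now (A) is unsatisfied and unit — conflict.
So every satisfying assignment has F = True.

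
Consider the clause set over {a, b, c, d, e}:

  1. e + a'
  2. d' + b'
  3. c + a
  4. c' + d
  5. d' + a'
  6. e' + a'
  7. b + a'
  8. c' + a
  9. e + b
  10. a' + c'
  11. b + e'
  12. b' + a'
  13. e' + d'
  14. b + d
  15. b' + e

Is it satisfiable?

Try e = 1.
The clause (a') is unit, so a = 0.
The clause (c) is unit, so c = 1.
But (c') is also a unit clause — contradiction.
Backtrack on e: now try e = 0.
The clause (a') is unit, so a = 0.
The clause (c) is unit, so c = 1.
But (c') is also a unit clause — contradiction.
Neither e = 1 nor e = 0 works.
No assignment satisfies every clause.

Unsatisfiable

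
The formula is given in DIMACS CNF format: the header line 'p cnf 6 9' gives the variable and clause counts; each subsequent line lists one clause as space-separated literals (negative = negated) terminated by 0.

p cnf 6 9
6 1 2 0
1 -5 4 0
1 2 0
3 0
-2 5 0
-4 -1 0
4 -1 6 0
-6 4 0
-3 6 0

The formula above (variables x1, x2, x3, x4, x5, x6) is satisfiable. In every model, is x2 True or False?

True

Suppose x2 = False.
The clause (x1) is unit, so x1 = True.
The clause (x3) is unit, so x3 = True.
The clause (¬x4) is unit, so x4 = False.
The clause (x6) is unit, so x6 = True.
Now (¬x6) is unsatisfied and unit — conflict.
So every satisfying assignment has x2 = True.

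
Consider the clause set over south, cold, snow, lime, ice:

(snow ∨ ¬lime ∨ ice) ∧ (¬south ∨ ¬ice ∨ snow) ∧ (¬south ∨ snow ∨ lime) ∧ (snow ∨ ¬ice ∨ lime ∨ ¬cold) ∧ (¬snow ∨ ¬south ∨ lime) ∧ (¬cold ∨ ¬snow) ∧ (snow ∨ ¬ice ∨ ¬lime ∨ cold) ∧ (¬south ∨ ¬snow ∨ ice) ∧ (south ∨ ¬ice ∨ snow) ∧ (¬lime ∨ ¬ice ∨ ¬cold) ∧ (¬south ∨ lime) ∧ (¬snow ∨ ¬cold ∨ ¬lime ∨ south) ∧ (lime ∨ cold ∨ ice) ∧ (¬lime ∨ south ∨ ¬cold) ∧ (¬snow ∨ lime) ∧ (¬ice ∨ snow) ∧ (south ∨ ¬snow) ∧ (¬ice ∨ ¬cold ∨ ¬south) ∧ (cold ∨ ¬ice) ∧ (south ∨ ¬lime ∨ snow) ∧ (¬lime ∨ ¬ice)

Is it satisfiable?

Branch on cold: set cold = True.
The clause (¬snow) is unit, so snow = False.
The clause (¬ice) is unit, so ice = False.
The clause (¬lime) is unit, so lime = False.
The clause (¬south) is unit, so south = False.
All clauses are satisfied.
A satisfying assignment: south ↦ False,  cold ↦ True,  snow ↦ False,  lime ↦ False,  ice ↦ False.

Yes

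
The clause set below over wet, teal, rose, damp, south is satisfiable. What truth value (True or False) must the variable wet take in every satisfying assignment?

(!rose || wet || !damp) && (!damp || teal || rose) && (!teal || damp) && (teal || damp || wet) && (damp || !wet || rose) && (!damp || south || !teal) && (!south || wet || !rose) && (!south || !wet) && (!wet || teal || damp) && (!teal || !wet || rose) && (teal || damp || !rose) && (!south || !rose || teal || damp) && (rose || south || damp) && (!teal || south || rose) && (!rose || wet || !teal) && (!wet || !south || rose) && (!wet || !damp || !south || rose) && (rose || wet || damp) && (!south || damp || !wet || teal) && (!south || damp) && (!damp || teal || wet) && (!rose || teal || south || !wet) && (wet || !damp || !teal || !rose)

Suppose wet = true.
(!south) alone gives south = false.
Try teal = false.
(damp) alone gives damp = true.
(rose) alone gives rose = true.
That conflicts with the unit clause (!rose).
Backtrack on teal: now try teal = true.
(damp) alone gives damp = true.
That conflicts with the unit clause (!damp).
Both values of teal lead to a conflict.
So every satisfying assignment has wet = False.

False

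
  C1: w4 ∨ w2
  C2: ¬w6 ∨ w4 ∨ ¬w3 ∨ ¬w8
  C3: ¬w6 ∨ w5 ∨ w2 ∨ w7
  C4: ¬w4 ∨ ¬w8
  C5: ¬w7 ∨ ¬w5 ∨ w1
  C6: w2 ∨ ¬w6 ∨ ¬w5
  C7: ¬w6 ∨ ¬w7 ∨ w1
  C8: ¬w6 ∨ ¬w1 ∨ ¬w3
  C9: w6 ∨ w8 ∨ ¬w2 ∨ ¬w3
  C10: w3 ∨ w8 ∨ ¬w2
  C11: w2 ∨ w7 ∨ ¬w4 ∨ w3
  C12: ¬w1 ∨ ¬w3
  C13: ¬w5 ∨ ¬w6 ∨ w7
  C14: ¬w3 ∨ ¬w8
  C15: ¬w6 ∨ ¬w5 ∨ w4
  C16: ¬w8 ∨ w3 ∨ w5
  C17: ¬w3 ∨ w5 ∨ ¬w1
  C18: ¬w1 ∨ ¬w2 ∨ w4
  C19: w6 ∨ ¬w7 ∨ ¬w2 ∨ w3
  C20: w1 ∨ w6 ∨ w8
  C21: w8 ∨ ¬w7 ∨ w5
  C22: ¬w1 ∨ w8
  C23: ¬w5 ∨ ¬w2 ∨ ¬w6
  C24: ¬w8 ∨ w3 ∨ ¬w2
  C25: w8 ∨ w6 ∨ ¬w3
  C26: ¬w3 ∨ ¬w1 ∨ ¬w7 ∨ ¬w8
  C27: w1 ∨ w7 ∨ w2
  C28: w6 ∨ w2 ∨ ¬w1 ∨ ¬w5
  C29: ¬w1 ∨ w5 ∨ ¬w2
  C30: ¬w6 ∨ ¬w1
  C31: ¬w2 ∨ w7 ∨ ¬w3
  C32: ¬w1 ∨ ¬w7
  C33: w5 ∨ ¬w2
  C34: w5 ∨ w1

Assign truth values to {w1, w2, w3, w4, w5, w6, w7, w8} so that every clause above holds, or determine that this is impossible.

Case w4 = True:
Unit clause (¬w8) forces w8 = False.
Unit clause (¬w1) forces w1 = False.
Unit clause (w6) forces w6 = True.
Unit clause (¬w7) forces w7 = False.
Unit clause (¬w5) forces w5 = False.
But (w5) is also a unit clause — contradiction.
Backtrack on w4: now try w4 = False.
Unit clause (w2) forces w2 = True.
Unit clause (¬w1) forces w1 = False.
Unit clause (w5) forces w5 = True.
Unit clause (¬w7) forces w7 = False.
Unit clause (¬w6) forces w6 = False.
Unit clause (w8) forces w8 = True.
Unit clause (¬w3) forces w3 = False.
But (w3) is also a unit clause — contradiction.
Both values of w4 lead to a conflict.

UNSATISFIABLE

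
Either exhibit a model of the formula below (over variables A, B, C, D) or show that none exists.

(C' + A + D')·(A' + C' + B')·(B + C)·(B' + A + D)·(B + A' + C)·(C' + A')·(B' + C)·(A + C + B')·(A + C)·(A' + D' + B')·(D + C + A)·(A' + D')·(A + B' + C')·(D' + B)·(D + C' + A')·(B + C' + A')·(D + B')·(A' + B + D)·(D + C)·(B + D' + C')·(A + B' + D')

Branch on B: set B = 0.
Unit clause (C) forces C = 1.
Unit clause (A') forces A = 0.
Unit clause (D') forces D = 0.
Every clause now holds.

A: 0, B: 0, C: 1, D: 0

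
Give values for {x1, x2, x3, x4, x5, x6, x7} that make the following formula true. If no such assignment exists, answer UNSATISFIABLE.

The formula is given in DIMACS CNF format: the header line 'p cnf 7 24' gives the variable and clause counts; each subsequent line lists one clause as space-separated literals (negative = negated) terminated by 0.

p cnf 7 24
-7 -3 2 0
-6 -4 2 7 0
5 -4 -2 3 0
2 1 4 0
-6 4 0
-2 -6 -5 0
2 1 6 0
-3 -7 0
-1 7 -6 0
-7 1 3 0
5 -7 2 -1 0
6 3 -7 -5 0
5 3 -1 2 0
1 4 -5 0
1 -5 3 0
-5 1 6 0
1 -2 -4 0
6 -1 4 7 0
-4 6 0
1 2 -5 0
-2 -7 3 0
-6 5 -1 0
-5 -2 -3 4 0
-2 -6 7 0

x1: False, x2: True, x3: False, x4: False, x5: False, x6: False, x7: False

Try x6 = False.
(¬x4) alone gives x4 = False.
Try x2 = True.
Try x3 = False.
(¬x7) alone gives x7 = False.
(¬x1) alone gives x1 = False.
(¬x5) alone gives x5 = False.
This assignment satisfies each clause.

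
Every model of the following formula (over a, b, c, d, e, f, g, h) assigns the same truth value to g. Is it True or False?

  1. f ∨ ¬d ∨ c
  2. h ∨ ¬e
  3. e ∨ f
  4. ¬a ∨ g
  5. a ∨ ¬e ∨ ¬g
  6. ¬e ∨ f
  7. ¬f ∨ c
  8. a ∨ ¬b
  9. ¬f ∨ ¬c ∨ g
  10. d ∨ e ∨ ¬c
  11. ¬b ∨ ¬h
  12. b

Suppose g = False.
(¬a) alone gives a = False.
(¬b) alone gives b = False.
Now (b) is unsatisfied and unit — conflict.
So every satisfying assignment has g = True.

True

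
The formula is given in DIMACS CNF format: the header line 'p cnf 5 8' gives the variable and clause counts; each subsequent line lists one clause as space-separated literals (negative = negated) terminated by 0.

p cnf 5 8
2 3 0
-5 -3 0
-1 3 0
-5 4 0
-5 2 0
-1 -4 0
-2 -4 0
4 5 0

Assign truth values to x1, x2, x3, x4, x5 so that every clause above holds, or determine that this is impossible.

x1: False, x2: False, x3: True, x4: True, x5: False

Suppose x2 = False.
The clause (x3) is unit, so x3 = True.
The clause (¬x5) is unit, so x5 = False.
The clause (x4) is unit, so x4 = True.
The clause (¬x1) is unit, so x1 = False.
This assignment satisfies each clause.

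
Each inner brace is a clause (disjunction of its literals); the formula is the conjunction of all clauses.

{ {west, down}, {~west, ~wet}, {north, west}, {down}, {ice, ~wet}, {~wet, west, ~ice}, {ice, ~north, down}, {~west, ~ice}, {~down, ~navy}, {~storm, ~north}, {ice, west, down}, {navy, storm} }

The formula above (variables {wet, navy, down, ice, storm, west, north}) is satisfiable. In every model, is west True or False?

Suppose west = 0.
From the singleton clause (down), down = 1.
From the singleton clause (north), north = 1.
From the singleton clause (~navy), navy = 0.
From the singleton clause (~storm), storm = 0.
That conflicts with the unit clause (storm).
So every satisfying assignment has west = True.

True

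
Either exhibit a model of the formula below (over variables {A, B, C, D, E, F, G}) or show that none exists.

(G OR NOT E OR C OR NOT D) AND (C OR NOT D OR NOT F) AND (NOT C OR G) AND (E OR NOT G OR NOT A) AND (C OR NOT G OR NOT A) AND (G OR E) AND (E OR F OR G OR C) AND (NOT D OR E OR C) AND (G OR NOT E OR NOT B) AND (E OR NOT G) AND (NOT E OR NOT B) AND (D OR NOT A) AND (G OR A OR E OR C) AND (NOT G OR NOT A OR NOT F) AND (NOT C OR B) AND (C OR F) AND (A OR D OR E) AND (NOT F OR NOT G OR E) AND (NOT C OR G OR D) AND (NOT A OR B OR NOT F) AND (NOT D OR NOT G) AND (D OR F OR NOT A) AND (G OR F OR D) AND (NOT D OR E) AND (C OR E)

Case C = false:
Unit clause (F) forces F = true.
Unit clause (NOT D) forces D = false.
Unit clause (NOT A) forces A = false.
Unit clause (E) forces E = true.
Unit clause (NOT B) forces B = false.
All clauses hold; G can take either value.

A: false,  B: false,  C: false,  D: false,  E: true,  F: true,  G: false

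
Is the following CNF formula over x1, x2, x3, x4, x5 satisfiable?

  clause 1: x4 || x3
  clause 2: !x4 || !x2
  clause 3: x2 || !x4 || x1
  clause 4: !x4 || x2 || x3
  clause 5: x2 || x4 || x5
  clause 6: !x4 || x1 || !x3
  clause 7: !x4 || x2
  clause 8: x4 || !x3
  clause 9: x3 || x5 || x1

No

Case x4 = true:
(!x2) alone gives x2 = false.
But (x2) is also a unit clause — contradiction.
That branch fails; take x4 = false instead.
(x3) alone gives x3 = true.
But (!x3) is also a unit clause — contradiction.
Either choice for x4 ends in contradiction.
No assignment satisfies every clause.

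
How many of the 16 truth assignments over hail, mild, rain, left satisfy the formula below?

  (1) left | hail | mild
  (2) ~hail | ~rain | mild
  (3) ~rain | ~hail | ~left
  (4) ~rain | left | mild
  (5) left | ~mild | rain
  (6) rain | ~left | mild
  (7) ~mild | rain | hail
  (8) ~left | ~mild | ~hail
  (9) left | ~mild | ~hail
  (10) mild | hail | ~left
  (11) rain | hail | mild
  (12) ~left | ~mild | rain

3

There are 2^4 = 16 truth assignments over (hail, mild, rain, left).
Check each against the 12 clauses (columns in the order hail, mild, rain, left):
  F F F F  ✗ fails (left | hail | mild)
  F F F T  ✗ fails (rain | ~left | mild)
  F F T F  ✗ fails (left | hail | mild)
  F F T T  ✗ fails (mild | hail | ~left)
  F T F F  ✗ fails (left | ~mild | rain)
  F T F T  ✗ fails (~mild | rain | hail)
  F T T F  ✓ satisfies all
  F T T T  ✓ satisfies all
  T F F F  ✓ satisfies all
  T F F T  ✗ fails (rain | ~left | mild)
  T F T F  ✗ fails (~hail | ~rain | mild)
  T F T T  ✗ fails (~hail | ~rain | mild)
  T T F F  ✗ fails (left | ~mild | rain)
  T T F T  ✗ fails (~left | ~mild | ~hail)
  T T T F  ✗ fails (left | ~mild | ~hail)
  T T T T  ✗ fails (~rain | ~hail | ~left)
3 of the 16 rows are models.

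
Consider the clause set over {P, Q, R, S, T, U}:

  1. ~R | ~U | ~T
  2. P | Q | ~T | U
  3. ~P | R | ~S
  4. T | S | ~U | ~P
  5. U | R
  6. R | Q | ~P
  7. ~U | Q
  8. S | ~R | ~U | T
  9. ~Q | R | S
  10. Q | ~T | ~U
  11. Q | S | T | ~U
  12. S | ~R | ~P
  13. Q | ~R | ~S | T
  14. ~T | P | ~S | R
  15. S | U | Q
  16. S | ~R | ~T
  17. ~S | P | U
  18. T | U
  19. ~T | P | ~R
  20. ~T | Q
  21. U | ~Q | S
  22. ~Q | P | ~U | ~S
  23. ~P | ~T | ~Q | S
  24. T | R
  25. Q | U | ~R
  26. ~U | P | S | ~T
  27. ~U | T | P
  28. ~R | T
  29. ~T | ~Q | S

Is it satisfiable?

Case U = 0:
From the singleton clause (R), R = 1.
From the singleton clause (T), T = 1.
From the singleton clause (S), S = 1.
From the singleton clause (P), P = 1.
From the singleton clause (Q), Q = 1.
All clauses are satisfied.
A satisfying assignment: P: 1, Q: 1, R: 1, S: 1, T: 1, U: 0.

Satisfiable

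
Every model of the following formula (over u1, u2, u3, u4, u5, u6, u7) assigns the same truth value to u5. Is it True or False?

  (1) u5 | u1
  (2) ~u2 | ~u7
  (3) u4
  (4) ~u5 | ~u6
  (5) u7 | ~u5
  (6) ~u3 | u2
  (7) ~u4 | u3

Suppose u5 = 1.
The clause (u4) is unit, so u4 = 1.
The clause (~u6) is unit, so u6 = 0.
The clause (u7) is unit, so u7 = 1.
The clause (~u2) is unit, so u2 = 0.
The clause (~u3) is unit, so u3 = 0.
Now (u3) is unsatisfied and unit — conflict.
So every satisfying assignment has u5 = False.

False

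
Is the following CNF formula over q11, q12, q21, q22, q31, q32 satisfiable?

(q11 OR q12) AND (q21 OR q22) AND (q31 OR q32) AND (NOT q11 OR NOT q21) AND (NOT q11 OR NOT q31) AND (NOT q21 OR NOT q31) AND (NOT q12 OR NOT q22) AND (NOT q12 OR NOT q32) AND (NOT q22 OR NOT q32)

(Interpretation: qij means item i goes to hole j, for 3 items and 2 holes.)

Case q11 = true:
The clause (NOT q21) is unit, so q21 = false.
The clause (q22) is unit, so q22 = true.
The clause (NOT q31) is unit, so q31 = false.
The clause (q32) is unit, so q32 = true.
That conflicts with the unit clause (NOT q32).
Backtrack on q11: now try q11 = false.
The clause (q12) is unit, so q12 = true.
The clause (NOT q22) is unit, so q22 = false.
The clause (q21) is unit, so q21 = true.
The clause (NOT q31) is unit, so q31 = false.
The clause (q32) is unit, so q32 = true.
That conflicts with the unit clause (NOT q32).
Neither q11 = true nor q11 = false works.
No assignment satisfies every clause.

No, unsatisfiable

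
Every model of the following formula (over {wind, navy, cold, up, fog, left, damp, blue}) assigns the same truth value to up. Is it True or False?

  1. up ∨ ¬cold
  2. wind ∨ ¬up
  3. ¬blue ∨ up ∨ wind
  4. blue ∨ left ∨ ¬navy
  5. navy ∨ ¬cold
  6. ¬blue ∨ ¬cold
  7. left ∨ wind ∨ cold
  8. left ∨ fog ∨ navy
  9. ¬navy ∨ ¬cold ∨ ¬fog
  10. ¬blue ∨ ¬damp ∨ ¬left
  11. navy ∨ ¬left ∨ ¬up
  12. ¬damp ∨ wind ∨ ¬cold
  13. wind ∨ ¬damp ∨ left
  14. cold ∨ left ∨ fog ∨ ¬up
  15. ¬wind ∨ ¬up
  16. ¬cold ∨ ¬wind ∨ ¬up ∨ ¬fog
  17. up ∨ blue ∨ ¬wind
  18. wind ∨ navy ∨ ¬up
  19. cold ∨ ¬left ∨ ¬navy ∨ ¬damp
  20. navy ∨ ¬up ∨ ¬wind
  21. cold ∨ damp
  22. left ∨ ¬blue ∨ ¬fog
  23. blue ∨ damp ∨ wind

Suppose up = True.
The clause (wind) is unit, so wind = True.
But (¬wind) is also a unit clause — contradiction.
So every satisfying assignment has up = False.

False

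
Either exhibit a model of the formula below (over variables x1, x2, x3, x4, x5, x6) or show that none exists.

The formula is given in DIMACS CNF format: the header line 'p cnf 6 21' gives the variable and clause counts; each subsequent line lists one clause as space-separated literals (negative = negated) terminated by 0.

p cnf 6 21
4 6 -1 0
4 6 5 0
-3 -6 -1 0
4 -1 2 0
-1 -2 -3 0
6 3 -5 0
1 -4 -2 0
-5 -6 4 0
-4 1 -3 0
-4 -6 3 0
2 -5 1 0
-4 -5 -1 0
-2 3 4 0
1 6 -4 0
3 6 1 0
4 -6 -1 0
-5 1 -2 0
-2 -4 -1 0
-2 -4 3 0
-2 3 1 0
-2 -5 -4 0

x1: True; x2: False; x3: False; x4: True; x5: False; x6: False

Branch on x4: set x4 = True.
Branch on x1: set x1 = True.
(¬x5) alone gives x5 = False.
(¬x2) alone gives x2 = False.
Branch on x3: set x3 = False.
(¬x6) alone gives x6 = False.
Every clause now holds.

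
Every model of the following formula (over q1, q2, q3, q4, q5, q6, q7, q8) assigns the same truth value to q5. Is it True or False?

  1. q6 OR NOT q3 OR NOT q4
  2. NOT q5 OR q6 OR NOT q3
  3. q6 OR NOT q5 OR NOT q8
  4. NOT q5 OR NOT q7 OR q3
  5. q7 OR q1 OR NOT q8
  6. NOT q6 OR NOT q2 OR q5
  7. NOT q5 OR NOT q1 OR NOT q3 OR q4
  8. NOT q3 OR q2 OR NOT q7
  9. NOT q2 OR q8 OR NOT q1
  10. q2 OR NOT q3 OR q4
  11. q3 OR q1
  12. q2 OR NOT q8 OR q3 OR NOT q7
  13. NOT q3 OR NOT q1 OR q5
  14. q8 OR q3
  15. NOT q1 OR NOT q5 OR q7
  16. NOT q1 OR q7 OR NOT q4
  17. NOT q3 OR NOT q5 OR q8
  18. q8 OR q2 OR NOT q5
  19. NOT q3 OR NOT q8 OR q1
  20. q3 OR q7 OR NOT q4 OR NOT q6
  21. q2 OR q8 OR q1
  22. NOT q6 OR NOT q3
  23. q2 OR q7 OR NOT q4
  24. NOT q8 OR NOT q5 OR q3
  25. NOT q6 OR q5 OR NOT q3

False

Suppose q5 = true.
Try q6 = true.
The clause (NOT q3) is unit, so q3 = false.
The clause (NOT q7) is unit, so q7 = false.
The clause (q1) is unit, so q1 = true.
That conflicts with the unit clause (NOT q1).
So q6 must be the other value — set q6 = false.
The clause (NOT q3) is unit, so q3 = false.
The clause (NOT q8) is unit, so q8 = false.
That conflicts with the unit clause (q8).
Both values of q6 lead to a conflict.
So every satisfying assignment has q5 = False.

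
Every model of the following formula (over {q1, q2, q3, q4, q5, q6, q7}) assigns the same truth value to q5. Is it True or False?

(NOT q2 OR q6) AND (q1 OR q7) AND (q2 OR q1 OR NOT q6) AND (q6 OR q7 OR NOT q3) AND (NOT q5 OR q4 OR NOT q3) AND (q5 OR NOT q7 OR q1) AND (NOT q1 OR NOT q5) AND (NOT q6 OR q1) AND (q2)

Suppose q5 = true.
Unit clause (NOT q1) forces q1 = false.
Unit clause (q7) forces q7 = true.
Unit clause (NOT q6) forces q6 = false.
Unit clause (NOT q2) forces q2 = false.
That conflicts with the unit clause (q2).
So every satisfying assignment has q5 = False.

False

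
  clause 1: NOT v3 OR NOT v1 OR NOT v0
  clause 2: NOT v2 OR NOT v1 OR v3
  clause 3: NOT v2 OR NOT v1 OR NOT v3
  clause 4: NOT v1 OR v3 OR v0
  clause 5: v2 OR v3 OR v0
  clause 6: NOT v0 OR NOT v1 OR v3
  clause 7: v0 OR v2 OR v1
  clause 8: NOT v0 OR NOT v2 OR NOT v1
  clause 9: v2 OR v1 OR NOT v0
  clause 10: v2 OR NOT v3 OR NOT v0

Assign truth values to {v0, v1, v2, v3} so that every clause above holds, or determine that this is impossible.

v0=false; v1=false; v2=true; v3=true

Case v3 = true:
Case v1 = false:
Case v0 = false:
From the singleton clause (v2), v2 = true.
Every clause now holds.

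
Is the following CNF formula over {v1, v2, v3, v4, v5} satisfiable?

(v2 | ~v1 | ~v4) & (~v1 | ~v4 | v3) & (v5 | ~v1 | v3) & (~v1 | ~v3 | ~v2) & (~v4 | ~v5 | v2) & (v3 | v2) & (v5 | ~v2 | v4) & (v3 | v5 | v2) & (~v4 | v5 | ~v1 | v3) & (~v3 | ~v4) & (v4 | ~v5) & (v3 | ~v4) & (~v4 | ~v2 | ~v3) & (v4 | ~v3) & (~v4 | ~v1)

No

Case v3 = 1:
The clause (~v4) is unit, so v4 = 0.
But (v4) is also a unit clause — contradiction.
Undo v3 and try v3 = 0.
The clause (v2) is unit, so v2 = 1.
The clause (~v4) is unit, so v4 = 0.
The clause (v5) is unit, so v5 = 1.
But (~v5) is also a unit clause — contradiction.
Neither v3 = 1 nor v3 = 0 works.
No assignment satisfies every clause.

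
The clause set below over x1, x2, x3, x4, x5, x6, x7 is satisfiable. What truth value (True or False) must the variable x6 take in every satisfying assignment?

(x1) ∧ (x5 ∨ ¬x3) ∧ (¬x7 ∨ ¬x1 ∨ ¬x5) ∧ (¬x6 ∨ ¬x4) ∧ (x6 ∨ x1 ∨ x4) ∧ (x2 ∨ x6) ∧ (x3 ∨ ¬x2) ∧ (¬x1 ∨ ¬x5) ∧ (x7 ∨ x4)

Suppose x6 = False.
(x1) alone gives x1 = True.
(x2) alone gives x2 = True.
(x3) alone gives x3 = True.
(x5) alone gives x5 = True.
That conflicts with the unit clause (¬x5).
So every satisfying assignment has x6 = True.

True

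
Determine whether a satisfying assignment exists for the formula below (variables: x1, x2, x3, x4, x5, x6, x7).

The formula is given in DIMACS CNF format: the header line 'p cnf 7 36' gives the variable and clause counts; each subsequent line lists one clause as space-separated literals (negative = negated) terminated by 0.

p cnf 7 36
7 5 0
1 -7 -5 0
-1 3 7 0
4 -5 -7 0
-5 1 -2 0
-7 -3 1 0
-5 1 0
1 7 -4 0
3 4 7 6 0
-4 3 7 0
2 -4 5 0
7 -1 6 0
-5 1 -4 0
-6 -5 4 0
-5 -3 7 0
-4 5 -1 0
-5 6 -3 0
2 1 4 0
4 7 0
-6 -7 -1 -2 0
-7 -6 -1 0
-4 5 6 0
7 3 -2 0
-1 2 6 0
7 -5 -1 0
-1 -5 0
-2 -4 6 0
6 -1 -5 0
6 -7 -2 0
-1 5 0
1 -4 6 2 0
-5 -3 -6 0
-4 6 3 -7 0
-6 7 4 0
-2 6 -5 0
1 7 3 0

Yes, satisfiable

Branch on x7: set x7 = True.
Branch on x1: set x1 = False.
From the singleton clause (¬x5), x5 = False.
From the singleton clause (¬x3), x3 = False.
Branch on x2: set x2 = True.
From the singleton clause (x6), x6 = True.
No clause remains; x4 is free.
A satisfying assignment: x1 ↦ False; x2 ↦ True; x3 ↦ False; x4 ↦ True; x5 ↦ False; x6 ↦ True; x7 ↦ True.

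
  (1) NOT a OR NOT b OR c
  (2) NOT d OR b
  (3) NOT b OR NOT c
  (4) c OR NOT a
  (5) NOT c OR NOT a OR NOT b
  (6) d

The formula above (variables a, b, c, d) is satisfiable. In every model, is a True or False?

False

Suppose a = true.
Unit clause (c) forces c = true.
Unit clause (NOT b) forces b = false.
Unit clause (NOT d) forces d = false.
Now (d) is unsatisfied and unit — conflict.
So every satisfying assignment has a = False.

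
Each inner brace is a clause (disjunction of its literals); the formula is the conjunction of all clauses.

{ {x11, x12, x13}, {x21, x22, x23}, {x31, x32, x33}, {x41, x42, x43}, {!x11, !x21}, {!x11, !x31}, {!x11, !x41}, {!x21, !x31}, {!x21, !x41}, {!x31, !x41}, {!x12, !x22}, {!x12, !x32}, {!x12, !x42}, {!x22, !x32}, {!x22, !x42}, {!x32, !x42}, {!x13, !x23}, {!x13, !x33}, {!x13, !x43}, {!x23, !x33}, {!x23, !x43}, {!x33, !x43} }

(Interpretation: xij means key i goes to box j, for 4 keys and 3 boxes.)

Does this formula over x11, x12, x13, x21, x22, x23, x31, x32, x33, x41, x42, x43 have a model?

Case x11 = false:
Case x12 = true:
Unit clause (!x22) forces x22 = false.
Unit clause (!x32) forces x32 = false.
Unit clause (!x42) forces x42 = false.
Case x21 = true:
Unit clause (!x31) forces x31 = false.
Unit clause (x33) forces x33 = true.
Unit clause (!x41) forces x41 = false.
Unit clause (x43) forces x43 = true.
Now (!x43) is unsatisfied and unit — conflict.
That branch fails; take x21 = false instead.
Unit clause (x23) forces x23 = true.
Unit clause (!x13) forces x13 = false.
Unit clause (!x33) forces x33 = false.
Unit clause (x31) forces x31 = true.
Unit clause (!x41) forces x41 = false.
Unit clause (x43) forces x43 = true.
Now (!x43) is unsatisfied and unit — conflict.
Neither x21 = true nor x21 = false works.
That branch fails; take x12 = false instead.
Unit clause (x13) forces x13 = true.
Unit clause (!x23) forces x23 = false.
Unit clause (!x33) forces x33 = false.
Unit clause (!x43) forces x43 = false.
Case x21 = true:
Unit clause (!x31) forces x31 = false.
Unit clause (x32) forces x32 = true.
Unit clause (!x41) forces x41 = false.
Unit clause (x42) forces x42 = true.
Now (!x42) is unsatisfied and unit — conflict.
That branch fails; take x21 = false instead.
Unit clause (x22) forces x22 = true.
Unit clause (!x32) forces x32 = false.
Unit clause (x31) forces x31 = true.
Unit clause (!x41) forces x41 = false.
Unit clause (x42) forces x42 = true.
Now (!x42) is unsatisfied and unit — conflict.
Neither x21 = true nor x21 = false works.
Neither x12 = true nor x12 = false works.
That branch fails; take x11 = true instead.
Unit clause (!x21) forces x21 = false.
Unit clause (!x31) forces x31 = false.
Unit clause (!x41) forces x41 = false.
Case x22 = true:
Unit clause (!x12) forces x12 = false.
Unit clause (!x32) forces x32 = false.
Unit clause (x33) forces x33 = true.
Unit clause (!x42) forces x42 = false.
Unit clause (x43) forces x43 = true.
Now (!x43) is unsatisfied and unit — conflict.
That branch fails; take x22 = false instead.
Unit clause (x23) forces x23 = true.
Unit clause (!x13) forces x13 = false.
Unit clause (!x33) forces x33 = false.
Unit clause (x32) forces x32 = true.
Unit clause (!x12) forces x12 = false.
Unit clause (!x42) forces x42 = false.
Unit clause (x43) forces x43 = true.
Now (!x43) is unsatisfied and unit — conflict.
Neither x22 = true nor x22 = false works.
Neither x11 = true nor x11 = false works.
No assignment satisfies every clause.

Unsatisfiable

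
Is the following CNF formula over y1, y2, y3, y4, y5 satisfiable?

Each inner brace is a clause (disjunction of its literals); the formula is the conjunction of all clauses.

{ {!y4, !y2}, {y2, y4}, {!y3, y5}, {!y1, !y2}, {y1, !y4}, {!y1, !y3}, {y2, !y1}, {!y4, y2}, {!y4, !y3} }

Yes, satisfiable

Suppose y4 = false.
From the singleton clause (y2), y2 = true.
From the singleton clause (!y1), y1 = false.
Suppose y3 = true.
From the singleton clause (y5), y5 = true.
This assignment satisfies each clause.
A satisfying assignment: y1=false,  y2=true,  y3=true,  y4=false,  y5=true.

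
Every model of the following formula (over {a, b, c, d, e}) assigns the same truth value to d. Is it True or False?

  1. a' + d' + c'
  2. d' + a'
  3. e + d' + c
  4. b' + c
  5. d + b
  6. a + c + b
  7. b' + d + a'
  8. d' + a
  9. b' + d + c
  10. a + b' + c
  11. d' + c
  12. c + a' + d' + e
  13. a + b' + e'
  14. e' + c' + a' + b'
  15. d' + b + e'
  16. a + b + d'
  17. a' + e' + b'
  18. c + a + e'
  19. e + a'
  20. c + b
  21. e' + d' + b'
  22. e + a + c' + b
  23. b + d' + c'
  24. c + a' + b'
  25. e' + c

False

Suppose d = 1.
From the singleton clause (a'), a = 0.
But (a) is also a unit clause — contradiction.
So every satisfying assignment has d = False.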